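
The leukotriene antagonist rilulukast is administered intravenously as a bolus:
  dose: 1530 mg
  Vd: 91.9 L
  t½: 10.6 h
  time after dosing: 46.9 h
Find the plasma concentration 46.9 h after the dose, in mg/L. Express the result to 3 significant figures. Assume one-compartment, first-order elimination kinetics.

0.775 mg/L

C₀ = Dose / Vd = 1530 / 91.9 = 16.65 mg/L
k = ln2 / t½ = 0.693147 / 10.6 = 0.06539 h⁻¹
C = C₀ · e^(−k·t) = 16.65 × e^(−0.06539 × 46.9)
  = 16.65 × 0.04657 = 0.7754 mg/L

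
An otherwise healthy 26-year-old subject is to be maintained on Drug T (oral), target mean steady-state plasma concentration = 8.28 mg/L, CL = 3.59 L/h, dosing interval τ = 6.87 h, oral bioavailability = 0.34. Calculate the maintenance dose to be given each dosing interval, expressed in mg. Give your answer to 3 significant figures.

601 mg

At steady state, F × (Dose/τ) = Css × CL.
Dose = Css × CL × τ / F = 8.28 × 3.590 × 6.87 / 0.34 = 600.6 mg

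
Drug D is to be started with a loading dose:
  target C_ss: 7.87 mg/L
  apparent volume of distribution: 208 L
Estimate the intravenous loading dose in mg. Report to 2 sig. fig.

LD = Css × Vd = 7.87 × 208 = 1637 mg

1600 mg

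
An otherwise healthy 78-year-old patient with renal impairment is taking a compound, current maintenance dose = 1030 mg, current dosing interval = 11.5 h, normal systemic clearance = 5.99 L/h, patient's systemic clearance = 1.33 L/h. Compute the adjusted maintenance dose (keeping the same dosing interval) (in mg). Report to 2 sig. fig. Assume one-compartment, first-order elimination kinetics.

To keep the same average steady-state level, dosing rate must scale with clearance.
CL ratio = 1.33 / 5.99 = 0.2220
New dose (same interval) = 1030 × 0.2220 = 228.7 mg

230 mg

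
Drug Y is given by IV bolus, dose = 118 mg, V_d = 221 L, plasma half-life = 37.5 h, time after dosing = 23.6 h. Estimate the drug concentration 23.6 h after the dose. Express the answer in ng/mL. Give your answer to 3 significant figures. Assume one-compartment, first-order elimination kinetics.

C₀ = Dose / Vd = 118.0 / 221 = 0.5339 mg/L
k = ln2 / t½ = 0.693147 / 37.5 = 0.01848 h⁻¹
C = C₀ · e^(−k·t) = 0.5339 × e^(−0.01848 × 23.6)
  = 0.5339 × 0.6465 = 0.3452 mg/L
Convert: 0.3452 mg/L × 1000 = 345.2 ng/mL

345 ng/mL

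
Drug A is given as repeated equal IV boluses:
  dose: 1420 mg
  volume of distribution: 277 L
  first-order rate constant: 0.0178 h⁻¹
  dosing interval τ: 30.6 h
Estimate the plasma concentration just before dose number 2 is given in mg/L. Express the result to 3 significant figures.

2.97 mg/L

C₀ per dose = Dose / Vd = 1420 / 277 = 5.126 mg/L
Fraction remaining after one interval: r = e^(−kτ) = e^(−0.01780 × 30.6) = 0.5800
Before dose 2, 1 dose has been given (aged 1τ).
C_trough = C₀ × r = 5.126 × 0.5800 = 2.973 mg/L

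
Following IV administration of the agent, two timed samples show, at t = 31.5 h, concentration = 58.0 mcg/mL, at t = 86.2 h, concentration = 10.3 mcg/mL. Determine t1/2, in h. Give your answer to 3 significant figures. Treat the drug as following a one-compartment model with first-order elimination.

21.9 h

k = ln(C₁/C₂) / (t₂ − t₁) = ln(58.0/10.3) / (86.2 − 31.5)
  = 1.728 / 54.70 = 0.03159 h⁻¹
t½ = ln2 / k = 0.693147 / 0.03159 = 21.94 h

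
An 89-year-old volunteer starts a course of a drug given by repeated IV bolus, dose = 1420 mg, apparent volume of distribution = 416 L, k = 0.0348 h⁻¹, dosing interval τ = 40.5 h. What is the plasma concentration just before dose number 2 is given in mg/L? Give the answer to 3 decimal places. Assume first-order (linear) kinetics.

0.834 mg/L

C₀ per dose = Dose / Vd = 1420 / 416 = 3.413 mg/L
Fraction remaining after one interval: r = e^(−kτ) = e^(−0.03480 × 40.5) = 0.2443
Before dose 2, 1 dose has been given (aged 1τ).
C_trough = C₀ × r = 3.413 × 0.2443 = 0.8338 mg/L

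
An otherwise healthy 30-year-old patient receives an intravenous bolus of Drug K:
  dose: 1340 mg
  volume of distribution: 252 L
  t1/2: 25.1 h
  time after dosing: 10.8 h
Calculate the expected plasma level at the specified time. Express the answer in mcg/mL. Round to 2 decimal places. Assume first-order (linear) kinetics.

C₀ = Dose / Vd = 1340 / 252 = 5.317 mg/L
k = ln2 / t½ = 0.693147 / 25.1 = 0.02762 h⁻¹
C = C₀ · e^(−k·t) = 5.317 × e^(−0.02762 × 10.8)
  = 5.317 × 0.7421 = 3.946 mg/L
(3.946 mg/L = 3.946 mcg/mL)

3.95 mcg/mL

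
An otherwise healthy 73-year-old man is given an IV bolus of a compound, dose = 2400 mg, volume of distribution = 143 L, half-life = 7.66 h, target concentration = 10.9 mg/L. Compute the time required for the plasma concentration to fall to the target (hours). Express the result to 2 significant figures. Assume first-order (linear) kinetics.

4.8 h

C₀ = Dose / Vd = 2400 / 143 = 16.78 mg/L
k = ln2 / t½ = 0.693147 / 7.66 = 0.09049 h⁻¹
t = ln(C₀ / C) / k = ln(16.78 / 10.9) / 0.09049
  = ln(1.539) / 0.09049 = 0.4311 / 0.09049 = 4.764 h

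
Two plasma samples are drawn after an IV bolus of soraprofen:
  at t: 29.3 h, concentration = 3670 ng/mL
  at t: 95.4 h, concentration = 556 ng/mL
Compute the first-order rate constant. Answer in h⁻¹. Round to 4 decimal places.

k = ln(C₁/C₂) / (t₂ − t₁) = ln(3670/556) / (95.4 − 29.3)
  = 1.887 / 66.10 = 0.02855 h⁻¹

0.0286 h⁻¹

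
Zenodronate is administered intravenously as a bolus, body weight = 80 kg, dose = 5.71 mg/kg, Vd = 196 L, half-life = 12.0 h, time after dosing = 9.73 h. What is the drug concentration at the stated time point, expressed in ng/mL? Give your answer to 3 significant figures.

1330 ng/mL

Total dose = 5.71 × 80 = 456.8 mg
C₀ = Dose / Vd = 456.8 / 196 = 2.331 mg/L
k = ln2 / t½ = 0.693147 / 12.0 = 0.05776 h⁻¹
C = C₀ · e^(−k·t) = 2.331 × e^(−0.05776 × 9.73)
  = 2.331 × 0.5701 = 1.329 mg/L
Convert: 1.329 mg/L × 1000 = 1329 ng/mL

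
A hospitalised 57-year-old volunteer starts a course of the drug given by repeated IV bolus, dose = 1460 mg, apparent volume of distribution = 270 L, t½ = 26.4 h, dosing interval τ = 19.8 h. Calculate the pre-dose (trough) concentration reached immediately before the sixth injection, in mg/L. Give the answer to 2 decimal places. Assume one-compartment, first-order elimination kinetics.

7.34 mg/L

C₀ per dose = Dose / Vd = 1460 / 270 = 5.407 mg/L
k = ln2 / t½ = 0.693147 / 26.4 = 0.02626 h⁻¹
Fraction remaining after one interval: r = e^(−kτ) = e^(−0.02626 × 19.8) = 0.5946
Before dose 6, 5 doses have been given (aged 1τ, 2τ, 3τ, 4τ, 5τ).
C_trough = C₀ × (r + r² + … + r^5) = C₀ × r(1−r^5)/(1−r)
        = 5.407 × 0.5946 × (1 − 0.07432) / (1 − 0.5946) = 7.341 mg/L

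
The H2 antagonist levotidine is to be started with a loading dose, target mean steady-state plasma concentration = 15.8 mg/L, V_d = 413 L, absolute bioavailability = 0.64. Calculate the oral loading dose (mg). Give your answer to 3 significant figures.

10200 mg

LD = Css × Vd / F = 15.8 × 413 / 0.64 = 10200 mg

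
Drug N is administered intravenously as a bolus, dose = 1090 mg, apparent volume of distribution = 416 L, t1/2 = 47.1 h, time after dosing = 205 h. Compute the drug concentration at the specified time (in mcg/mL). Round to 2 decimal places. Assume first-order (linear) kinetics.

C₀ = Dose / Vd = 1090 / 416 = 2.620 mg/L
k = ln2 / t½ = 0.693147 / 47.1 = 0.01472 h⁻¹
C = C₀ · e^(−k·t) = 2.620 × e^(−0.01472 × 205)
  = 2.620 × 0.04892 = 0.1282 mg/L
(0.1282 mg/L = 0.1282 mcg/mL)

0.13 mcg/mL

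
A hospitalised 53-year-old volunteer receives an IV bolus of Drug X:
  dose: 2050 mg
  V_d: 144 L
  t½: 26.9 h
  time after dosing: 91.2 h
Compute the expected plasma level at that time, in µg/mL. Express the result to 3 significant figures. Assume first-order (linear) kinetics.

1.36 µg/mL

C₀ = Dose / Vd = 2050 / 144 = 14.24 mg/L
k = ln2 / t½ = 0.693147 / 26.9 = 0.02577 h⁻¹
C = C₀ · e^(−k·t) = 14.24 × e^(−0.02577 × 91.2)
  = 14.24 × 0.09535 = 1.358 mg/L
(1.358 mg/L = 1.358 µg/mL)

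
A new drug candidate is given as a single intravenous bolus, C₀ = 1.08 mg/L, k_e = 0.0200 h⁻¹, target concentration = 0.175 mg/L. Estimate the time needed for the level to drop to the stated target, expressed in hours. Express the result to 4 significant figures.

t = ln(C₀ / C) / k = ln(1.080 / 0.175) / 0.02000
  = ln(6.171) / 0.02000 = 1.820 / 0.02000 = 91.00 h

91.00 h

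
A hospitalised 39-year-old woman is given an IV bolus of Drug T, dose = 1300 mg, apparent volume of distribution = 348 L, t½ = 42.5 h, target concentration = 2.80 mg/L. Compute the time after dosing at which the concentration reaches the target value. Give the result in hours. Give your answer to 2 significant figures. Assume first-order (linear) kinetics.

18 h

C₀ = Dose / Vd = 1300 / 348 = 3.736 mg/L
k = ln2 / t½ = 0.693147 / 42.5 = 0.01631 h⁻¹
t = ln(C₀ / C) / k = ln(3.736 / 2.80) / 0.01631
  = ln(1.334) / 0.01631 = 0.2882 / 0.01631 = 17.67 h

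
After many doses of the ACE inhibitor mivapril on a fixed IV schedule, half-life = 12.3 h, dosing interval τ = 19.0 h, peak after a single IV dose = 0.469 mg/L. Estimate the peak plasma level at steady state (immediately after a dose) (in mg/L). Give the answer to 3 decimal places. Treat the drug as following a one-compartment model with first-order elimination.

k = ln2 / t½ = 0.693147 / 12.3 = 0.05635 h⁻¹
e^(−kτ) = e^(−0.05635 × 19.0) = 0.3428
Accumulation ratio R = 1 / (1 − e^(−kτ)) = 1 / (1 − 0.3428) = 1.522
Steady-state peak = C₀ × R = 0.469 × 1.522 = 0.7138 mg/L

0.714 mg/L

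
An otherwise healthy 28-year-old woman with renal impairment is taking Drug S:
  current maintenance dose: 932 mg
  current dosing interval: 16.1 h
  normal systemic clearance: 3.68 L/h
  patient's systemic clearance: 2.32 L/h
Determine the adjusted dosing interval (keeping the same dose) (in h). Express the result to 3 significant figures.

To keep the same average steady-state level, dosing rate must scale with clearance.
CL ratio = 2.32 / 3.68 = 0.6304
New interval (same dose) = 16.1 / 0.6304 = 25.54 h

25.5 h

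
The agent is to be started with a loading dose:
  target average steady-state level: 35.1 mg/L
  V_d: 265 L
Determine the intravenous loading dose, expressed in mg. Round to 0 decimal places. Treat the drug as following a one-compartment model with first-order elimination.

LD = Css × Vd = 35.1 × 265 = 9302 mg

9302 mg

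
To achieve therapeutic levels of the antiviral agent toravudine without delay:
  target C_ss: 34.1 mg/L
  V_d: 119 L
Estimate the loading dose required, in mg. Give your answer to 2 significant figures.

LD = Css × Vd = 34.1 × 119 = 4058 mg

4100 mg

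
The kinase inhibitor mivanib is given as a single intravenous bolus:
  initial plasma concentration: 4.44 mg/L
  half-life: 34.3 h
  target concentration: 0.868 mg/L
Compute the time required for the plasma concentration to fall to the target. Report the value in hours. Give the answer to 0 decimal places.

k = ln2 / t½ = 0.693147 / 34.3 = 0.02021 h⁻¹
t = ln(C₀ / C) / k = ln(4.440 / 0.868) / 0.02021
  = ln(5.115) / 0.02021 = 1.632 / 0.02021 = 80.75 h

81 h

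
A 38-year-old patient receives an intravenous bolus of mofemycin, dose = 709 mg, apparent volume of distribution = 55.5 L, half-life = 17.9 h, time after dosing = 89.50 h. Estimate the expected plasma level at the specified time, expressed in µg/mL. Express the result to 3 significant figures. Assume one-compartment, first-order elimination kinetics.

0.399 µg/mL

C₀ = Dose / Vd = 709.0 / 55.5 = 12.77 mg/L
k = ln2 / t½ = 0.693147 / 17.9 = 0.03872 h⁻¹
t / t½ = 89.50 / 17.9 = 5 half-lives
C = C₀ × (1/2)^5 = 12.77 × 0.03125 = 0.3991 mg/L
(0.3991 mg/L = 0.3991 µg/mL)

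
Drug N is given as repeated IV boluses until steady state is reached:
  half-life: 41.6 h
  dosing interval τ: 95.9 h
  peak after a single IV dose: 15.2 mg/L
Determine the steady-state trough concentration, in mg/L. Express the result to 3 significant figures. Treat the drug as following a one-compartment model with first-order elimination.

3.86 mg/L

k = ln2 / t½ = 0.693147 / 41.6 = 0.01666 h⁻¹
e^(−kτ) = e^(−0.01666 × 95.9) = 0.2024
Accumulation ratio R = 1 / (1 − e^(−kτ)) = 1 / (1 − 0.2024) = 1.254
Steady-state trough = C₀ × R × e^(−kτ) = 15.2 × 1.254 × 0.2024 = 3.858 mg/L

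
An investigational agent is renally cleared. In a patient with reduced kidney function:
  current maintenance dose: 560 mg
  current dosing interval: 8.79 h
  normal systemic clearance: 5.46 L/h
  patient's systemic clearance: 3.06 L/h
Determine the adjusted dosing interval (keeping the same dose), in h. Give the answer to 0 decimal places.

To keep the same average steady-state level, dosing rate must scale with clearance.
CL ratio = 3.06 / 5.46 = 0.5604
New interval (same dose) = 8.79 / 0.5604 = 15.69 h

16 h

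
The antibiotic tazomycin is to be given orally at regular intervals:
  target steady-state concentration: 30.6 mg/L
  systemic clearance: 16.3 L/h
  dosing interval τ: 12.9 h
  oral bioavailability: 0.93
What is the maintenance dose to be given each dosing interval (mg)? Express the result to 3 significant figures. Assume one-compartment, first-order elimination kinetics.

At steady state, F × (Dose/τ) = Css × CL.
Dose = Css × CL × τ / F = 30.6 × 16.30 × 12.9 / 0.93 = 6919 mg

6920 mg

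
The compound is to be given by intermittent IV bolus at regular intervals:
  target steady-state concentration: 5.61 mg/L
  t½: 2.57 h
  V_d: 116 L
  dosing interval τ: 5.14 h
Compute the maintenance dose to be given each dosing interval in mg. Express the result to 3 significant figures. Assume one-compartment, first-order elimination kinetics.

k = ln2 / t½ = 0.693147 / 2.57 = 0.2697 h⁻¹
CL = k × Vd = 0.2697 × 116 = 31.29 L/h
At steady state, Dose/τ = Css × CL.
Dose = Css × CL × τ = 5.61 × 31.29 × 5.14 = 902.3 mg

902 mg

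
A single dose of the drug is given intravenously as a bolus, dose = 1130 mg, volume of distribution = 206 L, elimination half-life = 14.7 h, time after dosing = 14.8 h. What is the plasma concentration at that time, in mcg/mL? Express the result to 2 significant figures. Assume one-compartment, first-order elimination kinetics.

C₀ = Dose / Vd = 1130 / 206 = 5.485 mg/L
k = ln2 / t½ = 0.693147 / 14.7 = 0.04715 h⁻¹
C = C₀ · e^(−k·t) = 5.485 × e^(−0.04715 × 14.8)
  = 5.485 × 0.4977 = 2.730 mg/L
(2.730 mg/L = 2.730 mcg/mL)

2.7 mcg/mL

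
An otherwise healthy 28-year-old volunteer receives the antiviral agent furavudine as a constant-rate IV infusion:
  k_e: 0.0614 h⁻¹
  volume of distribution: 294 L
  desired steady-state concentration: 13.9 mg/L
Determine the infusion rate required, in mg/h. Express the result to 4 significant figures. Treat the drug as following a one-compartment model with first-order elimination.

CL = k × Vd = 0.06140 × 294 = 18.05 L/h
At steady state, infusion rate R₀ = Css × CL = 13.9 × 18.05 = 250.9 mg/h

250.9 mg/h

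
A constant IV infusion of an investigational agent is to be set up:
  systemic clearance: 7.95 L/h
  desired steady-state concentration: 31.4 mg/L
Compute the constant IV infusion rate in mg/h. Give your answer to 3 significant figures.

250 mg/h

At steady state, infusion rate R₀ = Css × CL = 31.4 × 7.950 = 249.6 mg/h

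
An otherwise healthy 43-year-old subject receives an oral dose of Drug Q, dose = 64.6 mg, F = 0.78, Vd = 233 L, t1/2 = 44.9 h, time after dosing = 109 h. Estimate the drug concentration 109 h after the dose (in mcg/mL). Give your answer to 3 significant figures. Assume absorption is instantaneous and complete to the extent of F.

Amount reaching circulation = F × Dose = 0.78 × 64.60 = 50.39 mg
C₀ = F·Dose / Vd = 50.39 / 233 = 0.2163 mg/L
k = ln2 / t½ = 0.693147 / 44.9 = 0.01544 h⁻¹
C = C₀ · e^(−k·t) = 0.2163 × e^(−0.01544 × 109)
  = 0.2163 × 0.1858 = 0.04019 mg/L
(0.04019 mg/L = 0.04019 mcg/mL)

0.0402 mcg/mL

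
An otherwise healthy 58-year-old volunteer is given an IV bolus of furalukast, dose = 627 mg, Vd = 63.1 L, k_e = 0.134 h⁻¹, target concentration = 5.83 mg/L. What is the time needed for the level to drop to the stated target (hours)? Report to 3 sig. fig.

C₀ = Dose / Vd = 627.0 / 63.1 = 9.937 mg/L
t = ln(C₀ / C) / k = ln(9.937 / 5.83) / 0.1340
  = ln(1.704) / 0.1340 = 0.5330 / 0.1340 = 3.978 h

3.98 h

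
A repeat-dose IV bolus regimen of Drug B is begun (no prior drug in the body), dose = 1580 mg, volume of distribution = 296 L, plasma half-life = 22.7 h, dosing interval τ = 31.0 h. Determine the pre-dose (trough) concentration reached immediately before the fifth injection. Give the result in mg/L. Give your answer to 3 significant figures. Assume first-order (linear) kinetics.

C₀ per dose = Dose / Vd = 1580 / 296 = 5.338 mg/L
k = ln2 / t½ = 0.693147 / 22.7 = 0.03054 h⁻¹
Fraction remaining after one interval: r = e^(−kτ) = e^(−0.03054 × 31.0) = 0.3880
Before dose 5, 4 doses have been given (aged 1τ, 2τ, 3τ, 4τ).
C_trough = C₀ × (r + r² + … + r^4) = C₀ × r(1−r^4)/(1−r)
        = 5.338 × 0.3880 × (1 − 0.02266) / (1 − 0.3880) = 3.308 mg/L

3.31 mg/L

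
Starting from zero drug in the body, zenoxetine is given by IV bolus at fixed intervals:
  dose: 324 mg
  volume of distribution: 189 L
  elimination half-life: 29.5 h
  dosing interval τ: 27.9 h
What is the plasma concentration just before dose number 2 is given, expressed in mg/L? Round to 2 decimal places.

0.89 mg/L

C₀ per dose = Dose / Vd = 324 / 189 = 1.714 mg/L
k = ln2 / t½ = 0.693147 / 29.5 = 0.02350 h⁻¹
Fraction remaining after one interval: r = e^(−kτ) = e^(−0.02350 × 27.9) = 0.5191
Before dose 2, 1 dose has been given (aged 1τ).
C_trough = C₀ × r = 1.714 × 0.5191 = 0.8897 mg/L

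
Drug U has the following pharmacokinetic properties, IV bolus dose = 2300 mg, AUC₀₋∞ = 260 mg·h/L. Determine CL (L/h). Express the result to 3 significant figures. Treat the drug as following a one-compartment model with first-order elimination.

CL = Dose / AUC = 2300 / 260 = 8.846 L/h

8.85 L/h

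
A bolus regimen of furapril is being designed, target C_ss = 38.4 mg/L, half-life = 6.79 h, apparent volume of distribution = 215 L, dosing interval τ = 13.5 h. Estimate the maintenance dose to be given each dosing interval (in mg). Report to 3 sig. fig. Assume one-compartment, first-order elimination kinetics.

11400 mg

k = ln2 / t½ = 0.693147 / 6.79 = 0.1021 h⁻¹
CL = k × Vd = 0.1021 × 215 = 21.95 L/h
At steady state, Dose/τ = Css × CL.
Dose = Css × CL × τ = 38.4 × 21.95 × 13.5 = 11380 mg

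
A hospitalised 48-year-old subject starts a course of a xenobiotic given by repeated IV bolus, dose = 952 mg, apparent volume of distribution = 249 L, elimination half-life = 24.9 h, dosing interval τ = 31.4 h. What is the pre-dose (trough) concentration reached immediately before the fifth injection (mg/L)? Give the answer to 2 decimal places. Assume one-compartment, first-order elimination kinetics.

C₀ per dose = Dose / Vd = 952 / 249 = 3.823 mg/L
k = ln2 / t½ = 0.693147 / 24.9 = 0.02784 h⁻¹
Fraction remaining after one interval: r = e^(−kτ) = e^(−0.02784 × 31.4) = 0.4172
Before dose 5, 4 doses have been given (aged 1τ, 2τ, 3τ, 4τ).
C_trough = C₀ × (r + r² + … + r^4) = C₀ × r(1−r^4)/(1−r)
        = 3.823 × 0.4172 × (1 − 0.03030) / (1 − 0.4172) = 2.654 mg/L

2.65 mg/L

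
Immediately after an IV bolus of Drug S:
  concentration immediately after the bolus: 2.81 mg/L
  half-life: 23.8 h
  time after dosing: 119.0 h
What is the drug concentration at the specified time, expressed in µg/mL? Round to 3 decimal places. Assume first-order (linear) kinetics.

0.088 µg/mL

k = ln2 / t½ = 0.693147 / 23.8 = 0.02912 h⁻¹
t / t½ = 119.0 / 23.8 = 5 half-lives
C = C₀ × (1/2)^5 = 2.810 × 0.03125 = 0.08781 mg/L
(0.08781 mg/L = 0.08781 µg/mL)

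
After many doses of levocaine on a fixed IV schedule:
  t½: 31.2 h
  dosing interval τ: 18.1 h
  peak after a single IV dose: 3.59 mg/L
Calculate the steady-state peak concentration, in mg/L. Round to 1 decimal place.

10.8 mg/L

k = ln2 / t½ = 0.693147 / 31.2 = 0.02222 h⁻¹
e^(−kτ) = e^(−0.02222 × 18.1) = 0.6689
Accumulation ratio R = 1 / (1 − e^(−kτ)) = 1 / (1 − 0.6689) = 3.020
Steady-state peak = C₀ × R = 3.59 × 3.020 = 10.84 mg/L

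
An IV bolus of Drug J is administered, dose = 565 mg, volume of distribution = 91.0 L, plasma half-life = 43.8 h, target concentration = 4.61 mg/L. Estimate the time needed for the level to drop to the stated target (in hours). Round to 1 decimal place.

C₀ = Dose / Vd = 565.0 / 91.0 = 6.209 mg/L
k = ln2 / t½ = 0.693147 / 43.8 = 0.01583 h⁻¹
t = ln(C₀ / C) / k = ln(6.209 / 4.61) / 0.01583
  = ln(1.347) / 0.01583 = 0.2979 / 0.01583 = 18.82 h

18.8 h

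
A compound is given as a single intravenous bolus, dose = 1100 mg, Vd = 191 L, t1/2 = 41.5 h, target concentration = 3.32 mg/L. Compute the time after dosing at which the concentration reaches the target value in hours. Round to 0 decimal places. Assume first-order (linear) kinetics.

C₀ = Dose / Vd = 1100 / 191 = 5.759 mg/L
k = ln2 / t½ = 0.693147 / 41.5 = 0.01670 h⁻¹
t = ln(C₀ / C) / k = ln(5.759 / 3.32) / 0.01670
  = ln(1.735) / 0.01670 = 0.5510 / 0.01670 = 32.99 h

33 h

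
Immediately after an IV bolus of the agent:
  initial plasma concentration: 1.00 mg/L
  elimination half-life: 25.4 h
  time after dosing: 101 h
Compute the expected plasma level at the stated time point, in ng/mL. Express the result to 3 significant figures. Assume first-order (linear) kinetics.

63.5 ng/mL

k = ln2 / t½ = 0.693147 / 25.4 = 0.02729 h⁻¹
C = C₀ · e^(−k·t) = 1.000 × e^(−0.02729 × 101)
  = 1.000 × 0.06353 = 0.06353 mg/L
Convert: 0.06353 mg/L × 1000 = 63.53 ng/mL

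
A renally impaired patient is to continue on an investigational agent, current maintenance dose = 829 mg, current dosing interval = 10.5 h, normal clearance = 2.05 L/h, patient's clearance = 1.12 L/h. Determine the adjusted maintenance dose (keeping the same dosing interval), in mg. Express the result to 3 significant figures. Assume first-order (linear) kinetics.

To keep the same average steady-state level, dosing rate must scale with clearance.
CL ratio = 1.12 / 2.05 = 0.5463
New dose (same interval) = 829 × 0.5463 = 452.9 mg

453 mg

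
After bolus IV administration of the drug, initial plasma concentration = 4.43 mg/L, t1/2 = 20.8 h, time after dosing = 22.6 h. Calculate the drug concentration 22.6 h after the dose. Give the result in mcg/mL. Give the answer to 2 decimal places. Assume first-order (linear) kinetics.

k = ln2 / t½ = 0.693147 / 20.8 = 0.03332 h⁻¹
C = C₀ · e^(−k·t) = 4.430 × e^(−0.03332 × 22.6)
  = 4.430 × 0.4709 = 2.086 mg/L
(2.086 mg/L = 2.086 mcg/mL)

2.09 mcg/mL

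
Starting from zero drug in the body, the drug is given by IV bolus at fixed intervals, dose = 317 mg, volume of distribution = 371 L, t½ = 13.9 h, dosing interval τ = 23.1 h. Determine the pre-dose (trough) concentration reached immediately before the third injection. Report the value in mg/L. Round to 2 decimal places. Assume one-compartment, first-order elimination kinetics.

C₀ per dose = Dose / Vd = 317 / 371 = 0.8544 mg/L
k = ln2 / t½ = 0.693147 / 13.9 = 0.04987 h⁻¹
Fraction remaining after one interval: r = e^(−kτ) = e^(−0.04987 × 23.1) = 0.3160
Before dose 3, 2 doses have been given (aged 1τ, 2τ).
C_trough = C₀ × (r + r²) = 0.8544 × (0.3160 + 0.09986) = 0.3553 mg/L

0.36 mg/L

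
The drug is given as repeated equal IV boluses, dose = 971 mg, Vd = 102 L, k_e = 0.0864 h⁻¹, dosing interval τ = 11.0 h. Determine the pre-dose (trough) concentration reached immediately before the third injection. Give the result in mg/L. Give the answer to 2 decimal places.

C₀ per dose = Dose / Vd = 971 / 102 = 9.520 mg/L
Fraction remaining after one interval: r = e^(−kτ) = e^(−0.08640 × 11.0) = 0.3866
Before dose 3, 2 doses have been given (aged 1τ, 2τ).
C_trough = C₀ × (r + r²) = 9.520 × (0.3866 + 0.1495) = 5.104 mg/L

5.10 mg/L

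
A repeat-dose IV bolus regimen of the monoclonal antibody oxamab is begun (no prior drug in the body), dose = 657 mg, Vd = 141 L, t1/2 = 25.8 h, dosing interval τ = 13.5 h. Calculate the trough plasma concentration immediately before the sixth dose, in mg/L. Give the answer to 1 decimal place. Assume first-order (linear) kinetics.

8.9 mg/L

C₀ per dose = Dose / Vd = 657 / 141 = 4.660 mg/L
k = ln2 / t½ = 0.693147 / 25.8 = 0.02687 h⁻¹
Fraction remaining after one interval: r = e^(−kτ) = e^(−0.02687 × 13.5) = 0.6958
Before dose 6, 5 doses have been given (aged 1τ, 2τ, 3τ, 4τ, 5τ).
C_trough = C₀ × (r + r² + … + r^5) = C₀ × r(1−r^5)/(1−r)
        = 4.660 × 0.6958 × (1 − 0.1631) / (1 − 0.6958) = 8.920 mg/L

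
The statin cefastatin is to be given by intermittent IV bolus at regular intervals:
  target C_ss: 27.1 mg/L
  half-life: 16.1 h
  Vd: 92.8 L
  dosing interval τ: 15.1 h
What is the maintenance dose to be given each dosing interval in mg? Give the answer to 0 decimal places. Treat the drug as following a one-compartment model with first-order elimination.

1635 mg

k = ln2 / t½ = 0.693147 / 16.1 = 0.04305 h⁻¹
CL = k × Vd = 0.04305 × 92.8 = 3.995 L/h
At steady state, Dose/τ = Css × CL.
Dose = Css × CL × τ = 27.1 × 3.995 × 15.1 = 1635 mg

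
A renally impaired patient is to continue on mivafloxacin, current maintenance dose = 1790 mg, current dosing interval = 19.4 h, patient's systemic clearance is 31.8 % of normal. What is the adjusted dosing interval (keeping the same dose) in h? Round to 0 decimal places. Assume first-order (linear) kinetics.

To keep the same average steady-state level, dosing rate must scale with clearance.
CL ratio = 31.8 / 100 = 0.3180
New interval (same dose) = 19.4 / 0.3180 = 61.01 h

61 h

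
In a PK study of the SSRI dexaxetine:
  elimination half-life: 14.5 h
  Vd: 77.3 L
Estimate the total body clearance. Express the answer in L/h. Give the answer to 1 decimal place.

k = ln2 / t½ = 0.693147 / 14.5 = 0.04780 h⁻¹
CL = k × Vd = 0.04780 × 77.3 = 3.695 L/h

3.7 L/h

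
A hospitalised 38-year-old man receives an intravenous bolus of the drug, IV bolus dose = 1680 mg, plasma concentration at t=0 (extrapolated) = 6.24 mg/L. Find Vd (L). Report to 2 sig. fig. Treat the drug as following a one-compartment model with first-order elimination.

270 L

Vd = Dose / C₀ = 1680 / 6.24 = 269.2 L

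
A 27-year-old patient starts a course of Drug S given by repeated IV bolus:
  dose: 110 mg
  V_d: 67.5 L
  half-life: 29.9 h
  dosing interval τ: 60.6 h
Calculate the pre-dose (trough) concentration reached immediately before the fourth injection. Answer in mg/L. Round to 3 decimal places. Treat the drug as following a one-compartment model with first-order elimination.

0.522 mg/L

C₀ per dose = Dose / Vd = 110 / 67.5 = 1.630 mg/L
k = ln2 / t½ = 0.693147 / 29.9 = 0.02318 h⁻¹
Fraction remaining after one interval: r = e^(−kτ) = e^(−0.02318 × 60.6) = 0.2454
Before dose 4, 3 doses have been given (aged 1τ, 2τ, 3τ).
C_trough = C₀ × (r + r² + … + r^3) = C₀ × r(1−r^3)/(1−r)
        = 1.630 × 0.2454 × (1 − 0.01478) / (1 − 0.2454) = 0.5223 mg/L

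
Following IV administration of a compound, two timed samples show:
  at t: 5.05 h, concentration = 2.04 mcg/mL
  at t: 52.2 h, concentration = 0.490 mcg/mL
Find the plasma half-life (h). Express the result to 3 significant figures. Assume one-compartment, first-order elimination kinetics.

k = ln(C₁/C₂) / (t₂ − t₁) = ln(2.04/0.490) / (52.2 − 5.05)
  = 1.426 / 47.15 = 0.03024 h⁻¹
t½ = ln2 / k = 0.693147 / 0.03024 = 22.92 h

22.9 h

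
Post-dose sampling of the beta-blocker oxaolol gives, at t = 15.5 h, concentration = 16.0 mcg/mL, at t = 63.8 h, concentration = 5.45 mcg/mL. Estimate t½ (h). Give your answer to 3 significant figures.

k = ln(C₁/C₂) / (t₂ − t₁) = ln(16.0/5.45) / (63.8 − 15.5)
  = 1.077 / 48.30 = 0.02230 h⁻¹
t½ = ln2 / k = 0.693147 / 0.02230 = 31.08 h

31.1 h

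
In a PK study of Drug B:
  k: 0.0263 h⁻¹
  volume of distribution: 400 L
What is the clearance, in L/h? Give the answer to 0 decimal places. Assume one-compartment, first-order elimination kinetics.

CL = k × Vd = 0.0263 × 400 = 10.52 L/h

11 L/h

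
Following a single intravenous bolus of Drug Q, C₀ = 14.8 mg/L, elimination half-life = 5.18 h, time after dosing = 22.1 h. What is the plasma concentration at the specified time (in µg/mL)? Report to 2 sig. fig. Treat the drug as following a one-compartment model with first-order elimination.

k = ln2 / t½ = 0.693147 / 5.18 = 0.1338 h⁻¹
C = C₀ · e^(−k·t) = 14.80 × e^(−0.1338 × 22.1)
  = 14.80 × 0.05198 = 0.7693 mg/L
(0.7693 mg/L = 0.7693 µg/mL)

0.77 µg/mL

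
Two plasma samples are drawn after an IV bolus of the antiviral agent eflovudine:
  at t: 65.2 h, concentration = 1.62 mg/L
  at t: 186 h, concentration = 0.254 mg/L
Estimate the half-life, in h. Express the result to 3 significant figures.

45.2 h

k = ln(C₁/C₂) / (t₂ − t₁) = ln(1.62/0.254) / (186 − 65.2)
  = 1.853 / 120.8 = 0.01534 h⁻¹
t½ = ln2 / k = 0.693147 / 0.01534 = 45.19 h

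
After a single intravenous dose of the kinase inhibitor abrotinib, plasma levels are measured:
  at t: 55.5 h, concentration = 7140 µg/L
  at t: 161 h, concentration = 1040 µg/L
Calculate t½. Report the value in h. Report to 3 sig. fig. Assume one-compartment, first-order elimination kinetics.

38.0 h

k = ln(C₁/C₂) / (t₂ − t₁) = ln(7140/1040) / (161 − 55.5)
  = 1.926 / 105.5 = 0.01826 h⁻¹
t½ = ln2 / k = 0.693147 / 0.01826 = 37.96 h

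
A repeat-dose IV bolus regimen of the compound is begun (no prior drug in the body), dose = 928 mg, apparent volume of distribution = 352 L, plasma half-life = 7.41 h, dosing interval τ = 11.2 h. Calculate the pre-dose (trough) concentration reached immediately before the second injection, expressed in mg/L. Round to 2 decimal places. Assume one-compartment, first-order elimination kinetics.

0.92 mg/L

C₀ per dose = Dose / Vd = 928 / 352 = 2.636 mg/L
k = ln2 / t½ = 0.693147 / 7.41 = 0.09354 h⁻¹
Fraction remaining after one interval: r = e^(−kτ) = e^(−0.09354 × 11.2) = 0.3508
Before dose 2, 1 dose has been given (aged 1τ).
C_trough = C₀ × r = 2.636 × 0.3508 = 0.9247 mg/L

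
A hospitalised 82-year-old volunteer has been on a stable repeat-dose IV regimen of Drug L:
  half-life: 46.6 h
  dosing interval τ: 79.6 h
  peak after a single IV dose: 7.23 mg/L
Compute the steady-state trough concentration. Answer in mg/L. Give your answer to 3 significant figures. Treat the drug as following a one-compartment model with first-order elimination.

3.19 mg/L

k = ln2 / t½ = 0.693147 / 46.6 = 0.01487 h⁻¹
e^(−kτ) = e^(−0.01487 × 79.6) = 0.3062
Accumulation ratio R = 1 / (1 − e^(−kτ)) = 1 / (1 − 0.3062) = 1.441
Steady-state trough = C₀ × R × e^(−kτ) = 7.23 × 1.441 × 0.3062 = 3.190 mg/L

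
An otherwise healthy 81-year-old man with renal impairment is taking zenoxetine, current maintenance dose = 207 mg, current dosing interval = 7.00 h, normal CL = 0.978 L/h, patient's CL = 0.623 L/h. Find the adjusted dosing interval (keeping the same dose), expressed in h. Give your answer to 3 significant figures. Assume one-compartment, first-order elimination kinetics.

11.0 h

To keep the same average steady-state level, dosing rate must scale with clearance.
CL ratio = 0.623 / 0.978 = 0.6370
New interval (same dose) = 7.00 / 0.6370 = 10.99 h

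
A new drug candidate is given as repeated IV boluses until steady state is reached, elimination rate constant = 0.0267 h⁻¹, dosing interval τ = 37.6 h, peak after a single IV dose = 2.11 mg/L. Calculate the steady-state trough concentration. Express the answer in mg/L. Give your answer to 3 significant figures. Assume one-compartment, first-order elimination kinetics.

e^(−kτ) = e^(−0.02670 × 37.6) = 0.3664
Accumulation ratio R = 1 / (1 − e^(−kτ)) = 1 / (1 − 0.3664) = 1.578
Steady-state trough = C₀ × R × e^(−kτ) = 2.11 × 1.578 × 0.3664 = 1.220 mg/L

1.22 mg/L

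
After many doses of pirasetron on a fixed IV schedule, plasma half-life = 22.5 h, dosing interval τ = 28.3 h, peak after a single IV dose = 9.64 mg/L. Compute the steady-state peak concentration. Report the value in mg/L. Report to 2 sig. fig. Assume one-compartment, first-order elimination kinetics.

k = ln2 / t½ = 0.693147 / 22.5 = 0.03081 h⁻¹
e^(−kτ) = e^(−0.03081 × 28.3) = 0.4181
Accumulation ratio R = 1 / (1 − e^(−kτ)) = 1 / (1 − 0.4181) = 1.719
Steady-state peak = C₀ × R = 9.64 × 1.719 = 16.57 mg/L

17 mg/L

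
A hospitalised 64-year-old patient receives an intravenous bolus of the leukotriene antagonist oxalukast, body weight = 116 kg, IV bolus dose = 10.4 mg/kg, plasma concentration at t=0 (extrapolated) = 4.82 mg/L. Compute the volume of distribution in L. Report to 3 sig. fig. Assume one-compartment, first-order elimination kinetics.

250 L

Dose = 10.4 × 116 = 1206 mg
Vd = Dose / C₀ = 1206 / 4.82 = 250.2 L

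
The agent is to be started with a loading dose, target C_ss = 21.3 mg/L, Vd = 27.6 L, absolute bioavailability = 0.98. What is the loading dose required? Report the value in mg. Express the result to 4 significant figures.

LD = Css × Vd / F = 21.3 × 27.6 / 0.98 = 599.9 mg

599.9 mg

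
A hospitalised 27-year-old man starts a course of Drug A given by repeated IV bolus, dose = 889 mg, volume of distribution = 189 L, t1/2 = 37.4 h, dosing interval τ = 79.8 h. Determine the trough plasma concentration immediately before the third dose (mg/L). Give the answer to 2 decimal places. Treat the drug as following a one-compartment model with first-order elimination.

C₀ per dose = Dose / Vd = 889 / 189 = 4.704 mg/L
k = ln2 / t½ = 0.693147 / 37.4 = 0.01853 h⁻¹
Fraction remaining after one interval: r = e^(−kτ) = e^(−0.01853 × 79.8) = 0.2279
Before dose 3, 2 doses have been given (aged 1τ, 2τ).
C_trough = C₀ × (r + r²) = 4.704 × (0.2279 + 0.05194) = 1.316 mg/L

1.32 mg/L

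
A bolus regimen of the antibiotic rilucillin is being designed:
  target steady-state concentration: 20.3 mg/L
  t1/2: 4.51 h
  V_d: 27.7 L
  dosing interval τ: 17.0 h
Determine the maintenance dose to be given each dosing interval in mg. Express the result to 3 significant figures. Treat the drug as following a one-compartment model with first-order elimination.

k = ln2 / t½ = 0.693147 / 4.51 = 0.1537 h⁻¹
CL = k × Vd = 0.1537 × 27.7 = 4.257 L/h
At steady state, Dose/τ = Css × CL.
Dose = Css × CL × τ = 20.3 × 4.257 × 17.0 = 1469 mg

1470 mg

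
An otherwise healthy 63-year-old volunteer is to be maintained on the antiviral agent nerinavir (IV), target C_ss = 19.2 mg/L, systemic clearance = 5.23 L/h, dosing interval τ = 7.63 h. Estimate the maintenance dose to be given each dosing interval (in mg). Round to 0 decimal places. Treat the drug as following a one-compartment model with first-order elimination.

At steady state, Dose/τ = Css × CL.
Dose = Css × CL × τ = 19.2 × 5.230 × 7.63 = 766.2 mg

766 mg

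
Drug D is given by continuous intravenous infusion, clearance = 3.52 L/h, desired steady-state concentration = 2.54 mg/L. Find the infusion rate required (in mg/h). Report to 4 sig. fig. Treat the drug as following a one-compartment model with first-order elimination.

At steady state, infusion rate R₀ = Css × CL = 2.54 × 3.520 = 8.941 mg/h

8.941 mg/h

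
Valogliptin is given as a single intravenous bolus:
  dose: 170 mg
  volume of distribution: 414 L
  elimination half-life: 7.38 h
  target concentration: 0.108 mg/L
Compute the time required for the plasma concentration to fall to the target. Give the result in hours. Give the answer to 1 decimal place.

14.2 h

C₀ = Dose / Vd = 170.0 / 414 = 0.4106 mg/L
k = ln2 / t½ = 0.693147 / 7.38 = 0.09392 h⁻¹
t = ln(C₀ / C) / k = ln(0.4106 / 0.108) / 0.09392
  = ln(3.802) / 0.09392 = 1.336 / 0.09392 = 14.22 h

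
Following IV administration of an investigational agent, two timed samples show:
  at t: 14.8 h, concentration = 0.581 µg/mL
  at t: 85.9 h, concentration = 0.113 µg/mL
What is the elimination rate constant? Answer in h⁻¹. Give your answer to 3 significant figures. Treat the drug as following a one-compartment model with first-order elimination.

k = ln(C₁/C₂) / (t₂ − t₁) = ln(0.581/0.113) / (85.9 − 14.8)
  = 1.637 / 71.10 = 0.02302 h⁻¹

0.0230 h⁻¹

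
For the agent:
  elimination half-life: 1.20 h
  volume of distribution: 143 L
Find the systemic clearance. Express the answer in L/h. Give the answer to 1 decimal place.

82.6 L/h

k = ln2 / t½ = 0.693147 / 1.20 = 0.5776 h⁻¹
CL = k × Vd = 0.5776 × 143 = 82.60 L/h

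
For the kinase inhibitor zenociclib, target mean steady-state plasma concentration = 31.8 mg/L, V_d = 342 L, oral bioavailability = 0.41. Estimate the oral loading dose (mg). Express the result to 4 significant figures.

LD = Css × Vd / F = 31.8 × 342 / 0.41 = 26530 mg

26530 mg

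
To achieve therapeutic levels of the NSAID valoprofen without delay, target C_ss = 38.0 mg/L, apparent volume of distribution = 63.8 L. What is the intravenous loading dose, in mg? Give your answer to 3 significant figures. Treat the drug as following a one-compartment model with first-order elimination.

2420 mg

LD = Css × Vd = 38.0 × 63.8 = 2424 mg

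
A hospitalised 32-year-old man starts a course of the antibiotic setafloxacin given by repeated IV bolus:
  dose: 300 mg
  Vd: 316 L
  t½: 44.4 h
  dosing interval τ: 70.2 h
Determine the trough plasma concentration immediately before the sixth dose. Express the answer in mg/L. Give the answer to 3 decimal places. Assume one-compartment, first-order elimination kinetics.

C₀ per dose = Dose / Vd = 300 / 316 = 0.9494 mg/L
k = ln2 / t½ = 0.693147 / 44.4 = 0.01561 h⁻¹
Fraction remaining after one interval: r = e^(−kτ) = e^(−0.01561 × 70.2) = 0.3343
Before dose 6, 5 doses have been given (aged 1τ, 2τ, 3τ, 4τ, 5τ).
C_trough = C₀ × (r + r² + … + r^5) = C₀ × r(1−r^5)/(1−r)
        = 0.9494 × 0.3343 × (1 − 0.004175) / (1 − 0.3343) = 0.4748 mg/L

0.475 mg/L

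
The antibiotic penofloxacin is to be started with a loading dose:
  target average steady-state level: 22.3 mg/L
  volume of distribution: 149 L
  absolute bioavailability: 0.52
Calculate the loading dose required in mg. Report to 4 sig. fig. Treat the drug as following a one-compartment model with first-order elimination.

LD = Css × Vd / F = 22.3 × 149 / 0.52 = 6390 mg

6390 mg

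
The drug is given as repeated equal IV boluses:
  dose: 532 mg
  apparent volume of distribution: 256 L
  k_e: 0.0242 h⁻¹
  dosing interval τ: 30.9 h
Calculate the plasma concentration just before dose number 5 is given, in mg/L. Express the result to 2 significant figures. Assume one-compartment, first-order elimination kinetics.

C₀ per dose = Dose / Vd = 532 / 256 = 2.078 mg/L
Fraction remaining after one interval: r = e^(−kτ) = e^(−0.02420 × 30.9) = 0.4734
Before dose 5, 4 doses have been given (aged 1τ, 2τ, 3τ, 4τ).
C_trough = C₀ × (r + r² + … + r^4) = C₀ × r(1−r^4)/(1−r)
        = 2.078 × 0.4734 × (1 − 0.05022) / (1 − 0.4734) = 1.774 mg/L

1.8 mg/L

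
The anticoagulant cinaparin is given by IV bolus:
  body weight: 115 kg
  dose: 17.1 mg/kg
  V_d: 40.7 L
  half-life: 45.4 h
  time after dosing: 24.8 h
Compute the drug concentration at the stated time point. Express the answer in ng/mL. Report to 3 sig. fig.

33100 ng/mL

Total dose = 17.1 × 115 = 1967 mg
C₀ = Dose / Vd = 1967 / 40.7 = 48.33 mg/L
k = ln2 / t½ = 0.693147 / 45.4 = 0.01527 h⁻¹
C = C₀ · e^(−k·t) = 48.33 × e^(−0.01527 × 24.8)
  = 48.33 × 0.6848 = 33.10 mg/L
Convert: 33.10 mg/L × 1000 = 33100 ng/mL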